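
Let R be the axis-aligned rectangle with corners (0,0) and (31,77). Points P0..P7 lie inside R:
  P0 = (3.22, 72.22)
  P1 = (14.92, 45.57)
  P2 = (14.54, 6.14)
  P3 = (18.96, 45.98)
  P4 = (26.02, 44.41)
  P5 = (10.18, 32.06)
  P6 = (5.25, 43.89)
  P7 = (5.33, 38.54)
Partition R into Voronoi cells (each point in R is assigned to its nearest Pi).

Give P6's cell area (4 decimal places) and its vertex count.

Area of P6's cell: 155.2719 (4 vertices)

1. box [0,31]×[0,77]: [(0, 0) (31, 0) (31, 77) (0, 77)]
2. ⊥bis P6·P0 via (4.235,58.055): [(0, 57.7515) (0, 0) (31, 0) (31, 59.9729)]  |A|=1824.7282
3. ⊥bis P6·P1 via (10.085,44.73): [(7.7265, 58.3052) (0, 57.7515) (0, 0) (17.8561, 0)]  |A|=743.661
4. ⊥bis P6·P2 via (9.895,25.015): [(13.3619, 25.8682) (7.7265, 58.3052) (0, 57.7515) (0, 22.5799)]  |A|=361.8532
5. ⊥bis P6·P3 via (12.105,44.935): [(13.3619, 25.8682) (7.7265, 58.3052) (0, 57.7515) (0, 22.5799)]  |A|=361.8532
6. ⊥bis P6·P4 via (15.635,44.15): [(13.3619, 25.8682) (7.7265, 58.3052) (0, 57.7515) (0, 22.5799)]  |A|=361.8532
7. ⊥bis P6·P5 via (7.715,37.975): [(11.0193, 39.352) (7.7265, 58.3052) (0, 57.7515) (0, 34.7599)]  |A|=200.809
8. ⊥bis P6·P7 via (5.29,41.215): [(10.6817, 41.2956) (7.7265, 58.3052) (0, 57.7515) (0, 41.1359)]  |A|=155.2719
9. canonical 4-gon: [(10.6817, 41.2956) (7.7265, 58.3052) (0, 57.7515) (0, 41.1359)]
10. shoelace: 155.2719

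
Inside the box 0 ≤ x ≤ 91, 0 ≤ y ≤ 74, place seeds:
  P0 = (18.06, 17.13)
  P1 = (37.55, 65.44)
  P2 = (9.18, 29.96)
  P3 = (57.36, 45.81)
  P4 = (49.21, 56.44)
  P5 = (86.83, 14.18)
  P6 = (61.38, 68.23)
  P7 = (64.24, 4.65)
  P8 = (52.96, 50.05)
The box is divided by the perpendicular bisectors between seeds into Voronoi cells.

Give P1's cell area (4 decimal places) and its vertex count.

1. box [0,91]×[0,74]: [(0, 0) (91, 0) (91, 74) (0, 74)]
2. ⊥bis P1·P0 via (27.805,41.285): [(0, 52.5025) (91, 15.7899) (91, 74) (0, 74)]  |A|=3626.696
3. ⊥bis P1·P2 via (23.365,47.7): [(0, 66.3828) (35.0361, 38.3677) (91, 15.7899) (91, 74) (0, 74)]  |A|=3383.5411
4. ⊥bis P1·P3 via (47.455,55.625): [(0, 66.3828) (32.4241, 40.4563) (65.663, 74) (0, 74)]  |A|=1224.7819
5. ⊥bis P1·P4 via (43.38,60.94): [(0, 66.3828) (29.4221, 42.8567) (53.4606, 74) (0, 74)]  |A|=944.5264
6. ⊥bis P1·P5 via (62.19,39.81): [(0, 66.3828) (29.4221, 42.8567) (53.4606, 74) (0, 74)]  |A|=944.5264
7. ⊥bis P1·P6 via (49.465,66.835): [(0, 66.3828) (29.4221, 42.8567) (49.2629, 68.5616) (48.6261, 74) (0, 74)]  |A|=931.3804
8. ⊥bis P1·P7 via (50.895,35.045): [(0, 66.3828) (29.4221, 42.8567) (49.2629, 68.5616) (48.6261, 74) (0, 74)]  |A|=931.3804
9. ⊥bis P1·P8 via (45.255,57.745): [(0, 66.3828) (29.4221, 42.8567) (49.2629, 68.5616) (48.6261, 74) (0, 74)]  |A|=931.3804
10. canonical 5-gon: [(0, 66.3828) (29.4221, 42.8567) (49.2629, 68.5616) (48.6261, 74) (0, 74)]
11. shoelace: 931.3804

Area of P1's cell: 931.3804 (5 vertices)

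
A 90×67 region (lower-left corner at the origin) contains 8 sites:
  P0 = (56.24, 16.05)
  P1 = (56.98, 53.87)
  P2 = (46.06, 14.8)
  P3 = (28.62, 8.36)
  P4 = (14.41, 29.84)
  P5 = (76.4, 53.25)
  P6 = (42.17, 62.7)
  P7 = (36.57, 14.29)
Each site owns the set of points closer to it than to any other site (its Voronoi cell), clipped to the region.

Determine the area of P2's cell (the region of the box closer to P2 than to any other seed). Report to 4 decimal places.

1. box [0,90]×[0,67]: [(0, 0) (90, 0) (90, 67) (0, 67)]
2. ⊥bis P2·P0 via (51.15,15.425): [(0, 0) (53.044, 0) (44.8171, 67) (0, 67)]  |A|=3278.3485
3. ⊥bis P2·P1 via (51.52,34.335): [(0, 48.7348) (0, 0) (53.044, 0) (48.7324, 35.1141)]  |A|=2118.7779
4. ⊥bis P2·P3 via (37.34,11.58): [(26.3384, 41.3732) (41.6161, 0) (53.044, 0) (48.7324, 35.1141)]  |A|=616.0847
5. ⊥bis P2·P4 via (30.235,22.32): [(37.7706, 38.1779) (32.0014, 26.0373) (41.6161, 0) (53.044, 0) (48.7324, 35.1141)]  |A|=537.4698
6. ⊥bis P2·P5 via (61.23,34.025): [(37.7706, 38.1779) (32.0014, 26.0373) (41.6161, 0) (53.044, 0) (48.7324, 35.1141)]  |A|=537.4698
7. ⊥bis P2·P6 via (44.115,38.75): [(37.7706, 38.1779) (32.0014, 26.0373) (41.6161, 0) (53.044, 0) (48.7324, 35.1141)]  |A|=537.4698
8. ⊥bis P2·P7 via (41.315,14.545): [(40.0796, 37.5326) (42.0967, 0) (53.044, 0) (48.7324, 35.1141)]  |A|=352.1446
9. canonical 4-gon: [(40.0796, 37.5326) (42.0967, 0) (53.044, 0) (48.7324, 35.1141)]
10. shoelace: 352.1446

Area of P2's cell: 352.1446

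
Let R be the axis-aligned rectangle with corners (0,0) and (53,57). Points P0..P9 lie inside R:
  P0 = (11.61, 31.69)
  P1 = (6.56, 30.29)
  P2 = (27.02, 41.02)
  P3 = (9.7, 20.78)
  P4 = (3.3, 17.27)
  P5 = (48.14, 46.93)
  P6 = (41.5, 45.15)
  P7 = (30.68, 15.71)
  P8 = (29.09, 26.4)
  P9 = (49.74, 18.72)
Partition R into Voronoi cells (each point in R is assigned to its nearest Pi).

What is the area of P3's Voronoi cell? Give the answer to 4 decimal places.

1. box [0,53]×[0,57]: [(0, 0) (53, 0) (53, 57) (0, 57)]
2. ⊥bis P3·P0 via (10.655,26.235): [(0, 28.1004) (0, 0) (53, 0) (53, 18.8217)]  |A|=1243.4349
3. ⊥bis P3·P1 via (8.13,25.535): [(10.3904, 26.2813) (0, 22.8506) (0, 0) (53, 0) (53, 18.8217)]  |A|=1216.1617
4. ⊥bis P3·P2 via (18.36,30.9): [(27.1954, 23.3393) (10.3904, 26.2813) (0, 22.8506) (0, 0) (53, 0) (53, 1.2575)]  |A|=989.5423
5. ⊥bis P3·P4 via (6.5,19.025): [(27.1954, 23.3393) (10.3904, 26.2813) (3.727, 24.0812) (16.934, 0) (53, 0) (53, 1.2575)]  |A|=743.0643
6. ⊥bis P3·P5 via (28.92,33.855): [(48.4422, 5.1577) (27.1954, 23.3393) (10.3904, 26.2813) (3.727, 24.0812) (16.934, 0) (51.9509, 0)]  |A|=737.4933
7. ⊥bis P3·P6 via (25.6,32.965): [(43.9913, 8.9665) (27.1954, 23.3393) (10.3904, 26.2813) (3.727, 24.0812) (16.934, 0) (50.8628, 0)]  |A|=727.8187
8. ⊥bis P3·P7 via (20.19,18.245): [(21.6555, 24.3092) (10.3904, 26.2813) (3.727, 24.0812) (16.1336, 1.4594)]  |A|=223.164
9. ⊥bis P3·P8 via (19.395,23.59): [(20.5329, 19.664) (19.0546, 24.7645) (10.3904, 26.2813) (3.727, 24.0812) (16.1336, 1.4594)]  |A|=216.8677
10. ⊥bis P3·P9 via (29.72,19.75): [(20.5329, 19.664) (19.0546, 24.7645) (10.3904, 26.2813) (3.727, 24.0812) (16.1336, 1.4594)]  |A|=216.8677
11. canonical 5-gon: [(20.5329, 19.664) (19.0546, 24.7645) (10.3904, 26.2813) (3.727, 24.0812) (16.1336, 1.4594)]
12. shoelace: 216.8677

Area of P3's cell: 216.8677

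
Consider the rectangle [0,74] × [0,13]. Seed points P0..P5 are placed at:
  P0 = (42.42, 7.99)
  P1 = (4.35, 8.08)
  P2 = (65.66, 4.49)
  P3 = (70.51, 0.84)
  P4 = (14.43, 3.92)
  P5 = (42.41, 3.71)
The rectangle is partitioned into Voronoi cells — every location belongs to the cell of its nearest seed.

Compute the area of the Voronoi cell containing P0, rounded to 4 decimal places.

Area of P0's cell: 190.1126

1. box [0,74]×[0,13]: [(0, 0) (74, 0) (74, 13) (0, 13)]
2. ⊥bis P0·P1 via (23.385,8.035): [(23.366, 0) (74, 0) (74, 13) (23.3967, 13)]  |A|=658.0422
3. ⊥bis P0·P2 via (54.04,6.24): [(23.366, 0) (53.1002, 0) (55.0581, 13) (23.3967, 13)]  |A|=399.0712
4. ⊥bis P0·P3 via (56.465,4.415): [(23.366, 0) (53.1002, 0) (55.0581, 13) (23.3967, 13)]  |A|=399.0712
5. ⊥bis P0·P4 via (28.425,5.955): [(29.2909, 0) (53.1002, 0) (55.0581, 13) (27.4006, 13)]  |A|=334.5343
6. ⊥bis P0·P5 via (42.415,5.85): [(28.4355, 5.8827) (53.9772, 5.823) (55.0581, 13) (27.4006, 13)]  |A|=190.1126
7. canonical 4-gon: [(28.4355, 5.8827) (53.9772, 5.823) (55.0581, 13) (27.4006, 13)]
8. shoelace: 190.1126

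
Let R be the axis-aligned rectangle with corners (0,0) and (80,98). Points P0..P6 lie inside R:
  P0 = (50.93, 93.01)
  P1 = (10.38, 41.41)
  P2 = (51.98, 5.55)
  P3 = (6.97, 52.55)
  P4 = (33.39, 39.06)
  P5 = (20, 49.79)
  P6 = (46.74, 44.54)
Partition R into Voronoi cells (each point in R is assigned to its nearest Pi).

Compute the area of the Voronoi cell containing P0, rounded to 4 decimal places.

Area of P0's cell: 1770.3632

1. box [0,80]×[0,98]: [(0, 0) (80, 0) (80, 98) (0, 98)]
2. ⊥bis P0·P1 via (30.655,67.21): [(0, 91.3003) (80, 28.4321) (80, 98) (0, 98)]  |A|=3050.7035
3. ⊥bis P0·P2 via (51.455,49.28): [(0, 91.3003) (53.4406, 49.3038) (80, 49.6227) (80, 98) (0, 98)]  |A|=2769.2992
4. ⊥bis P0·P3 via (28.95,72.78): [(43.0198, 57.4931) (53.4406, 49.3038) (80, 49.6227) (80, 98) (5.738, 98)]  |A|=2508.976
5. ⊥bis P0·P4 via (42.16,66.035): [(32.1681, 69.2835) (80, 53.7326) (80, 98) (5.738, 98)]  |A|=2124.9686
6. ⊥bis P0·P5 via (35.465,71.4): [(20.0993, 82.3963) (43.6293, 65.5573) (80, 53.7326) (80, 98) (5.738, 98)]  |A|=2072.3101
7. ⊥bis P0·P6 via (48.835,68.775): [(20.0993, 82.3963) (37.8001, 69.7289) (80, 66.0809) (80, 98) (5.738, 98)]  |A|=1770.3632
8. canonical 5-gon: [(20.0993, 82.3963) (37.8001, 69.7289) (80, 66.0809) (80, 98) (5.738, 98)]
9. shoelace: 1770.3632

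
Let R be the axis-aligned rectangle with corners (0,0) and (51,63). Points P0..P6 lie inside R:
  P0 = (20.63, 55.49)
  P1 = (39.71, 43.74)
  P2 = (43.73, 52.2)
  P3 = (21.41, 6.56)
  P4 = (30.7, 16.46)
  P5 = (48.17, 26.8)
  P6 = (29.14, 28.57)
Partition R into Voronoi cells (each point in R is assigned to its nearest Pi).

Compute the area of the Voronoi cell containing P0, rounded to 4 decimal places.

1. box [0,51]×[0,63]: [(0, 0) (51, 0) (51, 63) (0, 63)]
2. ⊥bis P0·P1 via (30.17,49.615): [(0, 0.6241) (38.4129, 63) (0, 63)]  |A|=1198.0192
3. ⊥bis P0·P2 via (32.18,53.845): [(0, 0.6241) (32.001, 52.5882) (33.4839, 63) (0, 63)]  |A|=1172.3596
4. ⊥bis P0·P3 via (21.02,31.025): [(0, 30.6899) (18.699, 30.988) (32.001, 52.5882) (33.4839, 63) (0, 63)]  |A|=891.2593
5. ⊥bis P0·P4 via (25.665,35.975): [(0, 30.6899) (5.5219, 30.7779) (21.0344, 34.7803) (32.001, 52.5882) (33.4839, 63) (0, 63)]  |A|=866.5191
6. ⊥bis P0·P5 via (34.4,41.145): [(0, 30.6899) (5.5219, 30.7779) (21.0344, 34.7803) (32.001, 52.5882) (33.4839, 63) (0, 63)]  |A|=866.5191
7. ⊥bis P0·P6 via (24.885,42.03): [(0, 34.1633) (25.6474, 42.271) (32.001, 52.5882) (33.4839, 63) (0, 63)]  |A|=742.263
8. canonical 5-gon: [(0, 34.1633) (25.6474, 42.271) (32.001, 52.5882) (33.4839, 63) (0, 63)]
9. shoelace: 742.263

Area of P0's cell: 742.2630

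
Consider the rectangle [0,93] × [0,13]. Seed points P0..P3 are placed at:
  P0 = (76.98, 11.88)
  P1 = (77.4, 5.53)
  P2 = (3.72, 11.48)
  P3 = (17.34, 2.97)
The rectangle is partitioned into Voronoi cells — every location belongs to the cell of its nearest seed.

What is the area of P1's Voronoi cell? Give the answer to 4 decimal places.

Area of P1's cell: 375.8138

1. box [0,93]×[0,13]: [(0, 0) (93, 0) (93, 13) (0, 13)]
2. ⊥bis P1·P0 via (77.19,8.705): [(0, 3.5995) (0, 0) (93, 0) (93, 9.7507)]  |A|=620.7853
3. ⊥bis P1·P2 via (40.56,8.505): [(40.3795, 6.2703) (39.8732, 0) (93, 0) (93, 9.7507)]  |A|=423.1035
4. ⊥bis P1·P3 via (47.37,4.25): [(47.2645, 6.7257) (47.5512, 0) (93, 0) (93, 9.7507)]  |A|=375.8138
5. canonical 4-gon: [(47.2645, 6.7257) (47.5512, 0) (93, 0) (93, 9.7507)]
6. shoelace: 375.8138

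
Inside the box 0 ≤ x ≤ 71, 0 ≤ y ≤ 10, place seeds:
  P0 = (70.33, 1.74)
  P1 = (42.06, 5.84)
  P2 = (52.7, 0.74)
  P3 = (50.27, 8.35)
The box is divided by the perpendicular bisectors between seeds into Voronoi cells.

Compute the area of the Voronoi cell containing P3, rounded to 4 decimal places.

Area of P3's cell: 71.0535

1. box [0,71]×[0,10]: [(0, 0) (71, 0) (71, 10) (0, 10)]
2. ⊥bis P3·P0 via (60.3,5.045): [(0, 0) (58.6376, 0) (61.9327, 10) (0, 10)]  |A|=602.8517
3. ⊥bis P3·P1 via (46.165,7.095): [(48.3341, 0) (58.6376, 0) (61.9327, 10) (45.2769, 10)]  |A|=134.7968
4. ⊥bis P3·P2 via (51.485,4.545): [(47.3484, 3.2241) (61.1524, 7.632) (61.9327, 10) (45.2769, 10)]  |A|=71.0535
5. canonical 4-gon: [(47.3484, 3.2241) (61.1524, 7.632) (61.9327, 10) (45.2769, 10)]
6. shoelace: 71.0535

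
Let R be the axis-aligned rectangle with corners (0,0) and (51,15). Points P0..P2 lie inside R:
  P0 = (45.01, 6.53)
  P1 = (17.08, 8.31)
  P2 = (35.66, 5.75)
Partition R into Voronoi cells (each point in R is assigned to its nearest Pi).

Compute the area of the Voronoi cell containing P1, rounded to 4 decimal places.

1. box [0,51]×[0,15]: [(0, 0) (51, 0) (51, 15) (0, 15)]
2. ⊥bis P1·P0 via (31.045,7.42): [(0, 0) (30.5721, 0) (31.5281, 15) (0, 15)]  |A|=465.7515
3. ⊥bis P1·P2 via (26.37,7.03): [(0, 0) (25.4014, 0) (27.4681, 15) (0, 15)]  |A|=396.5214
4. canonical 4-gon: [(0, 0) (25.4014, 0) (27.4681, 15) (0, 15)]
5. shoelace: 396.5214

Area of P1's cell: 396.5214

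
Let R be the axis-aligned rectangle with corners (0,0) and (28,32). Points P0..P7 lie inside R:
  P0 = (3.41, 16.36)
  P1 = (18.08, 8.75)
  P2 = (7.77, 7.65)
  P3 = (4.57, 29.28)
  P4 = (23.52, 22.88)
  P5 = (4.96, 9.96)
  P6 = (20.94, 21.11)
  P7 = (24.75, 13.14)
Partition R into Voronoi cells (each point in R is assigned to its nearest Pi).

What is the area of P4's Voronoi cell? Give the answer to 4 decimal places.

Area of P4's cell: 108.4837

1. box [0,28]×[0,32]: [(0, 0) (28, 0) (28, 32) (0, 32)]
2. ⊥bis P4·P0 via (13.465,19.62): [(19.8261, 0) (28, 0) (28, 32) (9.4512, 32)]  |A|=427.5627
3. ⊥bis P4·P1 via (20.8,15.815): [(13.8284, 18.499) (28, 13.043) (28, 32) (9.4512, 32)]  |A|=259.5384
4. ⊥bis P4·P2 via (15.645,15.265): [(13.8284, 18.499) (28, 13.043) (28, 32) (9.4512, 32)]  |A|=259.5384
5. ⊥bis P4·P3 via (14.045,26.08): [(12.6805, 22.0397) (13.8284, 18.499) (28, 13.043) (28, 32) (16.0444, 32)]  |A|=226.7036
6. ⊥bis P4·P5 via (14.24,16.42): [(12.6805, 22.0397) (13.8284, 18.499) (28, 13.043) (28, 32) (16.0444, 32)]  |A|=226.7036
7. ⊥bis P4·P6 via (22.23,21.995): [(15.8206, 31.3375) (28, 13.5845) (28, 32) (16.0444, 32)]  |A|=116.1051
8. ⊥bis P4·P7 via (24.135,18.01): [(15.8206, 31.3375) (24.8978, 18.1063) (28, 18.4981) (28, 32) (16.0444, 32)]  |A|=108.4837
9. canonical 5-gon: [(15.8206, 31.3375) (24.8978, 18.1063) (28, 18.4981) (28, 32) (16.0444, 32)]
10. shoelace: 108.4837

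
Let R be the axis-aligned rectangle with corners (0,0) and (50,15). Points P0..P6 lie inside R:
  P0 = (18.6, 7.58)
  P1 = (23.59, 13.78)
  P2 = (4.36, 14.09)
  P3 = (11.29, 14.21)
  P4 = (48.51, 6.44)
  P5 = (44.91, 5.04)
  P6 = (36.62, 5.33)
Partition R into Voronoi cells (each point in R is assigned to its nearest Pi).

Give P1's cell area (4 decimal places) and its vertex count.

Area of P1's cell: 83.6065 (4 vertices)

1. box [0,50]×[0,15]: [(0, 0) (50, 0) (50, 15) (0, 15)]
2. ⊥bis P1·P0 via (21.095,10.68): [(34.3647, 0) (50, 0) (50, 15) (15.7275, 15)]  |A|=374.3085
3. ⊥bis P1·P2 via (13.975,13.935): [(34.3647, 0) (50, 0) (50, 15) (15.7275, 15)]  |A|=374.3085
4. ⊥bis P1·P3 via (17.44,13.995): [(17.4273, 13.6319) (34.3647, 0) (50, 0) (50, 15) (17.4751, 15)]  |A|=373.113
5. ⊥bis P1·P4 via (36.05,10.11): [(17.4273, 13.6319) (33.3199, 0.841) (37.4903, 15) (17.4751, 15)]  |A|=152.8751
6. ⊥bis P1·P5 via (34.25,9.41): [(17.4273, 13.6319) (31.3779, 2.4039) (36.5416, 15) (17.4751, 15)]  |A|=129.8926
7. ⊥bis P1·P6 via (30.105,9.555): [(17.4273, 13.6319) (27.4944, 5.5295) (33.6361, 15) (17.4751, 15)]  |A|=83.6065
8. canonical 4-gon: [(17.4273, 13.6319) (27.4944, 5.5295) (33.6361, 15) (17.4751, 15)]
9. shoelace: 83.6065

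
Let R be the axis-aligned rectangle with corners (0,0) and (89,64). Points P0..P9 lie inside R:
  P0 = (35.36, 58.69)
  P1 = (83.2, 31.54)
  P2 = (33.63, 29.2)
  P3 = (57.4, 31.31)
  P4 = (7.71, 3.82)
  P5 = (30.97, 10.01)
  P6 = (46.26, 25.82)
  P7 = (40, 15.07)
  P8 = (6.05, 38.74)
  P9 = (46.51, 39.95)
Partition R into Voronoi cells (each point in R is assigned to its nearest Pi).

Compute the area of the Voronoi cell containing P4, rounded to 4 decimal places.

Area of P4's cell: 391.0862

1. box [0,89]×[0,64]: [(0, 0) (89, 0) (89, 64) (0, 64)]
2. ⊥bis P4·P0 via (21.535,31.255): [(0, 42.1069) (0, 0) (83.5589, 0)]  |A|=1759.2031
3. ⊥bis P4·P1 via (45.455,17.68): [(44.7696, 19.5467) (0, 42.1069) (0, 0) (51.9471, 0)]  |A|=1450.25
4. ⊥bis P4·P2 via (20.67,16.51): [(0, 37.6198) (0, 0) (36.836, 0)]  |A|=692.882
5. ⊥bis P4·P3 via (32.555,17.565): [(0, 37.6198) (0, 0) (36.836, 0)]  |A|=692.882
6. ⊥bis P4·P5 via (19.34,6.915): [(15.3372, 21.9563) (0, 37.6198) (0, 0) (21.1802, 0)]  |A|=521.0104
7. ⊥bis P4·P6 via (26.985,14.82): [(15.3372, 21.9563) (0, 37.6198) (0, 0) (21.1802, 0)]  |A|=521.0104
8. ⊥bis P4·P7 via (23.855,9.445): [(15.3372, 21.9563) (0, 37.6198) (0, 0) (21.1802, 0)]  |A|=521.0104
9. ⊥bis P4·P8 via (6.88,21.28): [(15.4093, 21.6855) (0, 20.9529) (0, 0) (21.1802, 0)]  |A|=391.0862
10. ⊥bis P4·P9 via (27.11,21.885): [(15.4093, 21.6855) (0, 20.9529) (0, 0) (21.1802, 0)]  |A|=391.0862
11. canonical 4-gon: [(15.4093, 21.6855) (0, 20.9529) (0, 0) (21.1802, 0)]
12. shoelace: 391.0862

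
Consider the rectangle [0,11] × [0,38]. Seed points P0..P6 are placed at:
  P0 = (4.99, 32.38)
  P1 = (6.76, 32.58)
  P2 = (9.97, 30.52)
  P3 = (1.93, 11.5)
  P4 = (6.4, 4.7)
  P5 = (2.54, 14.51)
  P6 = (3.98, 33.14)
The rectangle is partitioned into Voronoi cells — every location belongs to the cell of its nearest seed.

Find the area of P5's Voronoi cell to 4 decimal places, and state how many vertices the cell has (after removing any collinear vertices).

1. box [0,11]×[0,38]: [(0, 0) (11, 0) (11, 38) (0, 38)]
2. ⊥bis P5·P0 via (3.765,23.445): [(0, 23.9612) (0, 0) (11, 0) (11, 22.4531)]  |A|=255.2784
3. ⊥bis P5·P1 via (4.65,23.545): [(6.9452, 23.009) (0, 23.9612) (0, 0) (11, 0) (11, 22.062)]  |A|=254.4856
4. ⊥bis P5·P2 via (6.255,22.515): [(4.4549, 23.3504) (0, 23.9612) (0, 0) (11, 0) (11, 20.3129)]  |A|=248.2746
5. ⊥bis P5·P3 via (2.235,13.005): [(4.4549, 23.3504) (0, 23.9612) (0, 13.4579) (11, 11.2287) (11, 20.3129)]  |A|=112.4981
6. ⊥bis P5·P4 via (4.47,9.605): [(4.4549, 23.3504) (0, 23.9612) (0, 13.4579) (9.4136, 11.5502) (11, 12.1744) (11, 20.3129)]  |A|=111.7479
7. ⊥bis P5·P6 via (3.26,23.825): [(4.4549, 23.3504) (0, 23.9612) (0, 13.4579) (9.4136, 11.5502) (11, 12.1744) (11, 20.3129)]  |A|=111.7479
8. canonical 6-gon: [(4.4549, 23.3504) (0, 23.9612) (0, 13.4579) (9.4136, 11.5502) (11, 12.1744) (11, 20.3129)]
9. shoelace: 111.7479

Area of P5's cell: 111.7479 (6 vertices)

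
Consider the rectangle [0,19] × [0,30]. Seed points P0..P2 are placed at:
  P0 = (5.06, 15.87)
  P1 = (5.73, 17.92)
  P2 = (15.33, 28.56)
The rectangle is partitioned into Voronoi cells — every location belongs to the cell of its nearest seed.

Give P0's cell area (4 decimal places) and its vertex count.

Area of P0's cell: 295.5140 (4 vertices)

1. box [0,19]×[0,30]: [(0, 0) (19, 0) (19, 30) (0, 30)]
2. ⊥bis P0·P1 via (5.395,16.895): [(0, 18.6582) (0, 0) (19, 0) (19, 12.4485)]  |A|=295.514
3. ⊥bis P0·P2 via (10.195,22.215): [(0, 18.6582) (0, 0) (19, 0) (19, 12.4485)]  |A|=295.514
4. canonical 4-gon: [(0, 18.6582) (0, 0) (19, 0) (19, 12.4485)]
5. shoelace: 295.514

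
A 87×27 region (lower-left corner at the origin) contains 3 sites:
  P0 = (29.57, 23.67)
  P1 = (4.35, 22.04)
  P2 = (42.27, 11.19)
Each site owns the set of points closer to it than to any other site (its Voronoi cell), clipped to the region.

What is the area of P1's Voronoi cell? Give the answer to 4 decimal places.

Area of P1's cell: 474.2449

1. box [0,87]×[0,27]: [(0, 0) (87, 0) (87, 27) (0, 27)]
2. ⊥bis P1·P0 via (16.96,22.855): [(0, 0) (18.4371, 0) (16.6921, 27) (0, 27)]  |A|=474.2449
3. ⊥bis P1·P2 via (23.31,16.615): [(0, 0) (18.4371, 0) (16.6921, 27) (0, 27)]  |A|=474.2449
4. canonical 4-gon: [(0, 0) (18.4371, 0) (16.6921, 27) (0, 27)]
5. shoelace: 474.2449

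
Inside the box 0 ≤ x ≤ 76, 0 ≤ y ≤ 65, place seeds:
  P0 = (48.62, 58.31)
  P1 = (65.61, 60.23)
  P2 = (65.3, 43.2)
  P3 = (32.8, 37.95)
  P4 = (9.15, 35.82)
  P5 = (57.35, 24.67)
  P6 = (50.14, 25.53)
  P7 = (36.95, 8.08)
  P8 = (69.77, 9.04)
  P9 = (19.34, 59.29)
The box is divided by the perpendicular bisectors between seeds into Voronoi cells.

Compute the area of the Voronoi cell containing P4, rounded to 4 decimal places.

Area of P4's cell: 843.8359

1. box [0,76]×[0,65]: [(0, 0) (76, 0) (76, 65) (0, 65)]
2. ⊥bis P4·P0 via (28.885,47.065): [(0, 0) (55.7026, 0) (18.6656, 65) (0, 65)]  |A|=2416.9688
3. ⊥bis P4·P1 via (37.38,48.025): [(0, 0) (55.7026, 0) (18.6656, 65) (0, 65)]  |A|=2416.9688
4. ⊥bis P4·P2 via (37.225,39.51): [(0, 0) (42.4179, 0) (38.4348, 30.305) (18.6656, 65) (0, 65)]  |A|=2215.6726
5. ⊥bis P4·P3 via (20.975,36.885): [(0, 0) (24.297, 0) (18.4429, 65) (0, 65)]  |A|=1389.0453
6. ⊥bis P4·P5 via (33.25,30.245): [(0, 0) (24.297, 0) (18.4429, 65) (0, 65)]  |A|=1389.0453
7. ⊥bis P4·P6 via (29.645,30.675): [(0, 0) (21.9444, 0) (23.6758, 6.8969) (18.4429, 65) (0, 65)]  |A|=1380.9327
8. ⊥bis P4·P7 via (23.05,21.95): [(0, 0) (1.1474, 0) (22.3805, 21.2791) (18.4429, 65) (0, 65)]  |A|=1142.7441
9. ⊥bis P4·P8 via (39.46,22.43): [(0, 0) (1.1474, 0) (22.3805, 21.2791) (18.4429, 65) (0, 65)]  |A|=1142.7441
10. ⊥bis P4·P9 via (14.245,47.555): [(0, 53.7398) (0, 0) (1.1474, 0) (22.3805, 21.2791) (20.2488, 44.9483)]  |A|=843.8359
11. canonical 5-gon: [(0, 53.7398) (0, 0) (1.1474, 0) (22.3805, 21.2791) (20.2488, 44.9483)]
12. shoelace: 843.8359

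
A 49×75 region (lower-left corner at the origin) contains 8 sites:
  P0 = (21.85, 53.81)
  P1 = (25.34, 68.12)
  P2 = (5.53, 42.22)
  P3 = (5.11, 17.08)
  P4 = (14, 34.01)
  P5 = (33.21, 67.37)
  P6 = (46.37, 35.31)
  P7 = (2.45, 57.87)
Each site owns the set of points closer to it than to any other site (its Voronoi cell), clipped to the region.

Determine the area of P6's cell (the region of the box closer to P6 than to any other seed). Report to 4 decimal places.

Area of P6's cell: 864.4447

1. box [0,49]×[0,75]: [(0, 0) (49, 0) (49, 75) (0, 75)]
2. ⊥bis P6·P0 via (34.11,44.56): [(0.4901, 0) (49, 0) (49, 64.2953)]  |A|=1559.479
3. ⊥bis P6·P1 via (35.855,51.715): [(42.9296, 56.2496) (0.4901, 0) (49, 0) (49, 60.1405)]  |A|=1546.8683
4. ⊥bis P6·P2 via (25.95,38.765): [(42.9296, 56.2496) (24.855, 32.2934) (19.3911, 0) (49, 0) (49, 60.1405)]  |A|=1241.6797
5. ⊥bis P6·P3 via (25.74,26.195): [(42.9296, 56.2496) (24.855, 32.2934) (24.354, 29.332) (37.3138, 0) (49, 0) (49, 60.1405)]  |A|=978.8251
6. ⊥bis P6·P4 via (30.185,34.66): [(42.9296, 56.2496) (30.0059, 39.1204) (31.0034, 14.2824) (37.3138, 0) (49, 0) (49, 60.1405)]  |A|=897.8357
7. ⊥bis P6·P5 via (39.79,51.34): [(38.9721, 51.0043) (30.0059, 39.1204) (31.0034, 14.2824) (37.3138, 0) (49, 0) (49, 55.1205)]  |A|=864.4447
8. ⊥bis P6·P7 via (24.41,46.59): [(38.9721, 51.0043) (30.0059, 39.1204) (31.0034, 14.2824) (37.3138, 0) (49, 0) (49, 55.1205)]  |A|=864.4447
9. canonical 6-gon: [(38.9721, 51.0043) (30.0059, 39.1204) (31.0034, 14.2824) (37.3138, 0) (49, 0) (49, 55.1205)]
10. shoelace: 864.4447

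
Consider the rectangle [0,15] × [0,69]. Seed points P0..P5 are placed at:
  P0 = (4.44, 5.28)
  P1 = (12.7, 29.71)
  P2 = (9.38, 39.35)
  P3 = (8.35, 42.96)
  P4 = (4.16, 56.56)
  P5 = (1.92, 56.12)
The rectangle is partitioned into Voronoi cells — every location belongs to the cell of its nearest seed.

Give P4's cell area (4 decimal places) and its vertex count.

Area of P4's cell: 230.3558 (4 vertices)

1. box [0,15]×[0,69]: [(0, 0) (15, 0) (15, 69) (0, 69)]
2. ⊥bis P4·P0 via (4.3,30.92): [(0, 30.8965) (15, 30.9784) (15, 69) (0, 69)]  |A|=570.9379
3. ⊥bis P4·P1 via (8.43,43.135): [(0, 40.4537) (15, 45.2247) (15, 69) (0, 69)]  |A|=392.412
4. ⊥bis P4·P2 via (6.77,47.955): [(0, 45.9016) (15, 50.4513) (15, 69) (0, 69)]  |A|=312.3537
5. ⊥bis P4·P3 via (6.255,49.76): [(0, 47.8329) (15, 52.4542) (15, 69) (0, 69)]  |A|=282.8465
6. ⊥bis P4·P5 via (3.04,56.34): [(4.4422, 49.2015) (15, 52.4542) (15, 69) (0.5532, 69)]  |A|=230.3558
7. canonical 4-gon: [(4.4422, 49.2015) (15, 52.4542) (15, 69) (0.5532, 69)]
8. shoelace: 230.3558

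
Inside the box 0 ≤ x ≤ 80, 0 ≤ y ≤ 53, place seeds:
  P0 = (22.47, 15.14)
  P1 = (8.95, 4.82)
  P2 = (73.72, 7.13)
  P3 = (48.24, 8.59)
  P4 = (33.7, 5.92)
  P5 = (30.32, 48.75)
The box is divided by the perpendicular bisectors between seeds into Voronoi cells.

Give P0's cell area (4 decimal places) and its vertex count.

1. box [0,80]×[0,53]: [(0, 0) (80, 0) (80, 53) (0, 53)]
2. ⊥bis P0·P1 via (15.71,9.98): [(0, 30.5613) (23.3279, 0) (80, 0) (80, 53) (0, 53)]  |A|=3883.5348
3. ⊥bis P0·P2 via (48.095,11.135): [(0, 30.5613) (23.3279, 0) (46.3547, 0) (54.6382, 53) (0, 53)]  |A|=2319.8459
4. ⊥bis P0·P3 via (35.355,11.865): [(0, 30.5613) (23.3279, 0) (32.3393, 0) (45.8103, 53) (0, 53)]  |A|=1714.4992
5. ⊥bis P0·P4 via (28.085,10.53): [(0, 30.5613) (21.4546, 2.4541) (38.1234, 22.7568) (45.8103, 53) (0, 53)]  |A|=1572.4941
6. ⊥bis P0·P5 via (26.395,31.945): [(0, 38.1099) (0, 30.5613) (21.4546, 2.4541) (38.1234, 22.7568) (39.6707, 28.8443)]  |A|=723.8531
7. canonical 5-gon: [(0, 38.1099) (0, 30.5613) (21.4546, 2.4541) (38.1234, 22.7568) (39.6707, 28.8443)]
8. shoelace: 723.8531

Area of P0's cell: 723.8531 (5 vertices)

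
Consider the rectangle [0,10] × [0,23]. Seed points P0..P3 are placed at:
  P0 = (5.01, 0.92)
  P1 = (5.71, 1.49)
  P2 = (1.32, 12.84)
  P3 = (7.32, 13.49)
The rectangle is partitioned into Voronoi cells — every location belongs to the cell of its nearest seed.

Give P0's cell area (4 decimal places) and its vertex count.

1. box [0,10]×[0,23]: [(0, 0) (10, 0) (10, 23) (0, 23)]
2. ⊥bis P0·P1 via (5.36,1.205): [(0, 7.7875) (0, 0) (6.3412, 0)]  |A|=24.691
3. ⊥bis P0·P2 via (3.165,6.88): [(1.2274, 6.2802) (0, 5.9002) (0, 0) (6.3412, 0)]  |A|=23.5328
4. ⊥bis P0·P3 via (6.165,7.205): [(1.2274, 6.2802) (0, 5.9002) (0, 0) (6.3412, 0)]  |A|=23.5328
5. canonical 4-gon: [(1.2274, 6.2802) (0, 5.9002) (0, 0) (6.3412, 0)]
6. shoelace: 23.5328

Area of P0's cell: 23.5328 (4 vertices)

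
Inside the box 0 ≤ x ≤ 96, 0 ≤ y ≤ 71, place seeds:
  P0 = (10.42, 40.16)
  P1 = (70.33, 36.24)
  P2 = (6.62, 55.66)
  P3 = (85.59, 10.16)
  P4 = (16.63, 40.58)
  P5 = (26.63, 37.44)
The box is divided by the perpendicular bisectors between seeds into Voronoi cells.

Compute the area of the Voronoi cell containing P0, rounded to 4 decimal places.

1. box [0,96]×[0,71]: [(0, 0) (96, 0) (96, 71) (0, 71)]
2. ⊥bis P0·P1 via (40.375,38.2): [(0, 0) (37.8755, 0) (42.5212, 71) (0, 71)]  |A|=2854.0818
3. ⊥bis P0·P2 via (8.52,47.91): [(0, 45.8212) (0, 0) (37.8755, 0) (41.54, 56.0052)]  |A|=2012.3209
4. ⊥bis P0·P3 via (48.005,25.16): [(0, 45.8212) (0, 0) (37.8755, 0) (41.54, 56.0052)]  |A|=2012.3209
5. ⊥bis P0·P4 via (13.525,40.37): [(12.9417, 48.994) (0, 45.8212) (0, 0) (16.2553, 0)]  |A|=694.7103
6. ⊥bis P0·P5 via (18.525,38.8): [(15.037, 18.0133) (12.9417, 48.994) (0, 45.8212) (0, 0) (12.0145, 0)]  |A|=656.5141
7. canonical 5-gon: [(15.037, 18.0133) (12.9417, 48.994) (0, 45.8212) (0, 0) (12.0145, 0)]
8. shoelace: 656.5141

Area of P0's cell: 656.5141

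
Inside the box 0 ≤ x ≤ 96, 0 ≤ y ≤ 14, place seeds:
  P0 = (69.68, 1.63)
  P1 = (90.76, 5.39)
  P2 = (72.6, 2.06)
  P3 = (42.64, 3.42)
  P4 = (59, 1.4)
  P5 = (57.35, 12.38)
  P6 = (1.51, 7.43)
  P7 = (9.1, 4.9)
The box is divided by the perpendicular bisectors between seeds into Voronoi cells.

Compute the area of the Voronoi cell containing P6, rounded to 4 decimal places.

1. box [0,96]×[0,14]: [(0, 0) (96, 0) (96, 14) (0, 14)]
2. ⊥bis P6·P0 via (35.595,4.53): [(0, 0) (35.2096, 0) (36.4007, 14) (0, 14)]  |A|=501.2721
3. ⊥bis P6·P1 via (46.135,6.41): [(0, 0) (35.2096, 0) (36.4007, 14) (0, 14)]  |A|=501.2721
4. ⊥bis P6·P2 via (37.055,4.745): [(0, 0) (35.2096, 0) (36.4007, 14) (0, 14)]  |A|=501.2721
5. ⊥bis P6·P3 via (22.075,5.425): [(0, 0) (21.5461, 0) (22.911, 14) (0, 14)]  |A|=311.1998
6. ⊥bis P6·P4 via (30.255,4.415): [(0, 0) (21.5461, 0) (22.911, 14) (0, 14)]  |A|=311.1998
7. ⊥bis P6·P5 via (29.43,9.905): [(0, 0) (21.5461, 0) (22.911, 14) (0, 14)]  |A|=311.1998
8. ⊥bis P6·P7 via (5.305,6.165): [(0, 0) (3.25, 0) (7.9167, 14) (0, 14)]  |A|=78.1667
9. canonical 4-gon: [(0, 0) (3.25, 0) (7.9167, 14) (0, 14)]
10. shoelace: 78.1667

Area of P6's cell: 78.1667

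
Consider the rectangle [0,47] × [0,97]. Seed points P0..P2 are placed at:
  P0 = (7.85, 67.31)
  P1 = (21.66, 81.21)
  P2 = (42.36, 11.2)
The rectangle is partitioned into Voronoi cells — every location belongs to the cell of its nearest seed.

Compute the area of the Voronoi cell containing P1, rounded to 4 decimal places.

1. box [0,47]×[0,97]: [(0, 0) (47, 0) (47, 97) (0, 97)]
2. ⊥bis P1·P0 via (14.755,74.26): [(0, 88.9195) (47, 42.2238) (47, 97) (0, 97)]  |A|=1477.1338
3. ⊥bis P1·P2 via (32.01,46.205): [(0, 88.9195) (40.474, 48.7076) (47, 50.6371) (47, 97) (0, 97)]  |A|=1449.6809
4. canonical 5-gon: [(0, 88.9195) (40.474, 48.7076) (47, 50.6371) (47, 97) (0, 97)]
5. shoelace: 1449.6809

Area of P1's cell: 1449.6809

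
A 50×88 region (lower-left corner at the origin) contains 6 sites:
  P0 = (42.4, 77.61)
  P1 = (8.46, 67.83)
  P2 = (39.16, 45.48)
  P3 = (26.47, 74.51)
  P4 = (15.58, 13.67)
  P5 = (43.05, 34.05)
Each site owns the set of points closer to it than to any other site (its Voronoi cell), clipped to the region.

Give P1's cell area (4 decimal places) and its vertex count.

Area of P1's cell: 829.6721 (5 vertices)

1. box [0,50]×[0,88]: [(0, 0) (50, 0) (50, 88) (0, 88)]
2. ⊥bis P1·P0 via (25.43,72.72): [(0, 0) (46.3847, 0) (21.027, 88) (0, 88)]  |A|=2966.1129
3. ⊥bis P1·P2 via (23.81,56.655): [(0, 23.9495) (28.2871, 62.8048) (21.027, 88) (0, 88)]  |A|=1170.7913
4. ⊥bis P1·P3 via (17.465,71.17): [(0, 23.9495) (23.1731, 55.7802) (11.2227, 88) (0, 88)]  |A|=922.9213
5. ⊥bis P1·P4 via (12.02,40.75): [(0, 39.1698) (12.2533, 40.7807) (23.1731, 55.7802) (11.2227, 88) (0, 88)]  |A|=829.6721
6. ⊥bis P1·P5 via (25.755,50.94): [(0, 39.1698) (12.2533, 40.7807) (23.1731, 55.7802) (11.2227, 88) (0, 88)]  |A|=829.6721
7. canonical 5-gon: [(0, 39.1698) (12.2533, 40.7807) (23.1731, 55.7802) (11.2227, 88) (0, 88)]
8. shoelace: 829.6721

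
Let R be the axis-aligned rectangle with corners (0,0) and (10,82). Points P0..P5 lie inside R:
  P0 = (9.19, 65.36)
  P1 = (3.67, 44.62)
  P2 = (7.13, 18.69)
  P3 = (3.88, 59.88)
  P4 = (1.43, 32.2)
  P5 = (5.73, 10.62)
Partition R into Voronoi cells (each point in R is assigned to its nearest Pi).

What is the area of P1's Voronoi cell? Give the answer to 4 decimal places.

Area of P1's cell: 142.6501

1. box [0,10]×[0,82]: [(0, 0) (10, 0) (10, 82) (0, 82)]
2. ⊥bis P1·P0 via (6.43,54.99): [(0, 56.7014) (0, 0) (10, 0) (10, 54.0398)]  |A|=553.706
3. ⊥bis P1·P2 via (5.4,31.655): [(0, 56.7014) (0, 30.9344) (10, 32.2688) (10, 54.0398)]  |A|=237.6897
4. ⊥bis P1·P3 via (3.775,52.25): [(0, 52.3019) (0, 30.9344) (10, 32.2688) (10, 52.1643)]  |A|=206.3152
5. ⊥bis P1·P4 via (2.55,38.41): [(0, 52.3019) (0, 38.8699) (10, 37.0664) (10, 52.1643)]  |A|=142.6501
6. ⊥bis P1·P5 via (4.7,27.62): [(0, 52.3019) (0, 38.8699) (10, 37.0664) (10, 52.1643)]  |A|=142.6501
7. canonical 4-gon: [(0, 52.3019) (0, 38.8699) (10, 37.0664) (10, 52.1643)]
8. shoelace: 142.6501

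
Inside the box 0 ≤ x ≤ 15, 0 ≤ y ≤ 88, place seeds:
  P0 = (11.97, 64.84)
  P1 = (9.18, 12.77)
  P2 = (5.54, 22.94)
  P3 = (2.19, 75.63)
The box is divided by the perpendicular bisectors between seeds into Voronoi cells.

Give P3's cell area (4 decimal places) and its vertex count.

1. box [0,15]×[0,88]: [(0, 0) (15, 0) (15, 88) (0, 88)]
2. ⊥bis P3·P0 via (7.08,70.235): [(0, 63.8177) (15, 77.4136) (15, 88) (0, 88)]  |A|=260.7647
3. ⊥bis P3·P1 via (5.685,44.2): [(0, 63.8177) (15, 77.4136) (15, 88) (0, 88)]  |A|=260.7647
4. ⊥bis P3·P2 via (3.865,49.285): [(0, 63.8177) (15, 77.4136) (15, 88) (0, 88)]  |A|=260.7647
5. canonical 4-gon: [(0, 63.8177) (15, 77.4136) (15, 88) (0, 88)]
6. shoelace: 260.7647

Area of P3's cell: 260.7647 (4 vertices)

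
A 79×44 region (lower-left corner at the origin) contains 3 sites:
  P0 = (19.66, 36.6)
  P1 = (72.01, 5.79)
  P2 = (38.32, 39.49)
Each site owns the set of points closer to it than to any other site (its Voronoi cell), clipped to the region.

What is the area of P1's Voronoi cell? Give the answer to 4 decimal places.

Area of P1's cell: 1076.0461

1. box [0,79]×[0,44]: [(0, 0) (79, 0) (79, 44) (0, 44)]
2. ⊥bis P1·P0 via (45.835,21.195): [(33.3609, 0) (79, 0) (79, 44) (59.2566, 44)]  |A|=1438.414
3. ⊥bis P1·P2 via (55.165,22.64): [(34.5653, 2.0465) (33.3609, 0) (79, 0) (79, 44) (76.5313, 44)]  |A|=1076.0461
4. canonical 5-gon: [(34.5653, 2.0465) (33.3609, 0) (79, 0) (79, 44) (76.5313, 44)]
5. shoelace: 1076.0461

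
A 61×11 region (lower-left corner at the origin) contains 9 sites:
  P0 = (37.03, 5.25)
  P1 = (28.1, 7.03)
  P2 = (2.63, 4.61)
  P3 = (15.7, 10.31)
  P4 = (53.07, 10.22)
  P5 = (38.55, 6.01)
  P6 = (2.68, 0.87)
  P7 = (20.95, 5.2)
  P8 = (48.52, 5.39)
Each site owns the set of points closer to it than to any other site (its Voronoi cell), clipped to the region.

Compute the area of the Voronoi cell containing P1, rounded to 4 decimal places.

1. box [0,61]×[0,11]: [(0, 0) (61, 0) (61, 11) (0, 11)]
2. ⊥bis P1·P0 via (32.565,6.14): [(0, 0) (31.3411, 0) (33.5337, 11) (0, 11)]  |A|=356.8117
3. ⊥bis P1·P2 via (15.365,5.82): [(15.918, 0) (31.3411, 0) (33.5337, 11) (14.8728, 11)]  |A|=187.4623
4. ⊥bis P1·P3 via (21.9,8.67): [(19.6066, 0) (31.3411, 0) (33.5337, 11) (22.5163, 11)]  |A|=125.1354
5. ⊥bis P1·P4 via (40.585,8.625): [(19.6066, 0) (31.3411, 0) (33.5337, 11) (22.5163, 11)]  |A|=125.1354
6. ⊥bis P1·P5 via (33.325,6.52): [(19.6066, 0) (31.3411, 0) (33.5337, 11) (22.5163, 11)]  |A|=125.1354
7. ⊥bis P1·P6 via (15.39,3.95): [(19.6066, 0) (31.3411, 0) (33.5337, 11) (22.5163, 11)]  |A|=125.1354
8. ⊥bis P1·P7 via (24.525,6.115): [(26.0901, 0) (31.3411, 0) (33.5337, 11) (23.2747, 11)]  |A|=85.3053
9. ⊥bis P1·P8 via (38.31,6.21): [(26.0901, 0) (31.3411, 0) (33.5337, 11) (23.2747, 11)]  |A|=85.3053
10. canonical 4-gon: [(26.0901, 0) (31.3411, 0) (33.5337, 11) (23.2747, 11)]
11. shoelace: 85.3053

Area of P1's cell: 85.3053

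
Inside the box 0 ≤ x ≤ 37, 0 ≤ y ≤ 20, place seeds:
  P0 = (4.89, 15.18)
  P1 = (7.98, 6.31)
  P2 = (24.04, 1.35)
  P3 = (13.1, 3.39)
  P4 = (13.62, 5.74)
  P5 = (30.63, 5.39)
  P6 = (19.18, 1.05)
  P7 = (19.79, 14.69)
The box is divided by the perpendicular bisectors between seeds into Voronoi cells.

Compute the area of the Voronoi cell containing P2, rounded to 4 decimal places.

Area of P2's cell: 44.9564

1. box [0,37]×[0,20]: [(0, 0) (37, 0) (37, 20) (0, 20)]
2. ⊥bis P2·P0 via (14.465,8.265): [(8.4961, 0) (37, 0) (37, 20) (22.9399, 20)]  |A|=425.6399
3. ⊥bis P2·P1 via (16.01,3.83): [(19.5575, 15.3164) (14.8271, 0) (37, 0) (37, 20) (22.9399, 20)]  |A|=377.1553
4. ⊥bis P2·P3 via (18.57,2.37): [(21.4807, 17.9795) (18.1281, 0) (37, 0) (37, 20) (22.9399, 20)]  |A|=339.0509
5. ⊥bis P2·P4 via (18.83,3.545): [(18.7566, 3.3709) (18.1281, 0) (37, 0) (37, 20) (25.7626, 20)]  |A|=307.6753
6. ⊥bis P2·P5 via (27.335,3.37): [(22.2505, 11.6638) (18.7566, 3.3709) (18.1281, 0) (29.401, 0)]  |A|=69.0248
7. ⊥bis P2·P6 via (21.61,1.2): [(22.2505, 11.6638) (21.1285, 9.0006) (21.6841, 0) (29.401, 0)]  |A|=50.7934
8. ⊥bis P2·P7 via (21.915,8.02): [(24.0645, 8.7048) (21.203, 7.7932) (21.6841, 0) (29.401, 0)]  |A|=44.9564
9. canonical 4-gon: [(24.0645, 8.7048) (21.203, 7.7932) (21.6841, 0) (29.401, 0)]
10. shoelace: 44.9564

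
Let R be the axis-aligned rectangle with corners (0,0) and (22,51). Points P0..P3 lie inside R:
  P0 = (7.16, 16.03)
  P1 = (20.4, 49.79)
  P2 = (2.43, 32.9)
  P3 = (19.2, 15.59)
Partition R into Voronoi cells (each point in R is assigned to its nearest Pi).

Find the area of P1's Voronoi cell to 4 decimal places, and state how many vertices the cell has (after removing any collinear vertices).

1. box [0,22]×[0,51]: [(0, 0) (22, 0) (22, 51) (0, 51)]
2. ⊥bis P1·P0 via (13.78,32.91): [(0, 38.3142) (22, 29.6863) (22, 51) (0, 51)]  |A|=373.9943
3. ⊥bis P1·P2 via (11.415,41.345): [(22, 30.0832) (22, 51) (2.3403, 51)]  |A|=205.6097
4. ⊥bis P1·P3 via (19.8,32.69): [(19.5413, 32.6991) (22, 32.6128) (22, 51) (2.3403, 51)]  |A|=202.4999
5. canonical 4-gon: [(19.5413, 32.6991) (22, 32.6128) (22, 51) (2.3403, 51)]
6. shoelace: 202.4999

Area of P1's cell: 202.4999 (4 vertices)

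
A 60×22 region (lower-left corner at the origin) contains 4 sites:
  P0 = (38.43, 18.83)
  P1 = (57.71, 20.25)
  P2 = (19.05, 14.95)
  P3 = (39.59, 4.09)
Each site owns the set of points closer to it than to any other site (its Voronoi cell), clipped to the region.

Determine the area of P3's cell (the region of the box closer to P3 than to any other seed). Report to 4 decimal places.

1. box [0,60]×[0,22]: [(0, 0) (60, 0) (60, 22) (0, 22)]
2. ⊥bis P3·P0 via (39.01,11.46): [(0, 8.39) (0, 0) (60, 0) (60, 13.1119)]  |A|=645.0562
3. ⊥bis P3·P1 via (48.65,12.17): [(48.6095, 12.2155) (0, 8.39) (0, 0) (59.5036, 0)]  |A|=567.3487
4. ⊥bis P3·P2 via (29.32,9.52): [(48.6095, 12.2155) (29.9696, 10.7485) (24.2865, 0) (59.5036, 0)]  |A|=311.1038
5. canonical 4-gon: [(48.6095, 12.2155) (29.9696, 10.7485) (24.2865, 0) (59.5036, 0)]
6. shoelace: 311.1038

Area of P3's cell: 311.1038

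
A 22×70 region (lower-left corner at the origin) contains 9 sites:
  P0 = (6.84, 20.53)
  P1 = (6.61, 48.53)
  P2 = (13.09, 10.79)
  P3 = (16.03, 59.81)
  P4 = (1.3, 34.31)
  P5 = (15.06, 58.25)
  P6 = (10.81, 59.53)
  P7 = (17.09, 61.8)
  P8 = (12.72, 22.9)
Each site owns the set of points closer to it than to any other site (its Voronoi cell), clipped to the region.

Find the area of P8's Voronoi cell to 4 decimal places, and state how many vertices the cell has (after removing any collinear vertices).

1. box [0,22]×[0,70]: [(0, 0) (22, 0) (22, 70) (0, 70)]
2. ⊥bis P8·P0 via (9.78,21.715): [(0, 45.9793) (18.5325, 0) (22, 0) (22, 70) (0, 70)]  |A|=1113.9449
3. ⊥bis P8·P1 via (9.665,35.715): [(4.6217, 34.5127) (18.5325, 0) (22, 0) (22, 38.6556)]  |A|=395.7203
4. ⊥bis P8·P2 via (12.905,16.845): [(4.6217, 34.5127) (11.757, 16.8099) (22, 17.1229) (22, 38.6556)]  |A|=278.8814
5. ⊥bis P8·P3 via (14.375,41.355): [(4.6217, 34.5127) (11.757, 16.8099) (22, 17.1229) (22, 38.6556)]  |A|=278.8814
6. ⊥bis P8·P4 via (7.01,28.605): [(15.5047, 37.1071) (7.0049, 28.5999) (11.757, 16.8099) (22, 17.1229) (22, 38.6556)]  |A|=243.6156
7. ⊥bis P8·P5 via (13.89,40.575): [(15.5047, 37.1071) (7.0049, 28.5999) (11.757, 16.8099) (22, 17.1229) (22, 38.6556)]  |A|=243.6156
8. ⊥bis P8·P6 via (11.765,41.215): [(15.5047, 37.1071) (7.0049, 28.5999) (11.757, 16.8099) (22, 17.1229) (22, 38.6556)]  |A|=243.6156
9. ⊥bis P8·P7 via (14.905,42.35): [(15.5047, 37.1071) (7.0049, 28.5999) (11.757, 16.8099) (22, 17.1229) (22, 38.6556)]  |A|=243.6156
10. canonical 5-gon: [(15.5047, 37.1071) (7.0049, 28.5999) (11.757, 16.8099) (22, 17.1229) (22, 38.6556)]
11. shoelace: 243.6156

Area of P8's cell: 243.6156 (5 vertices)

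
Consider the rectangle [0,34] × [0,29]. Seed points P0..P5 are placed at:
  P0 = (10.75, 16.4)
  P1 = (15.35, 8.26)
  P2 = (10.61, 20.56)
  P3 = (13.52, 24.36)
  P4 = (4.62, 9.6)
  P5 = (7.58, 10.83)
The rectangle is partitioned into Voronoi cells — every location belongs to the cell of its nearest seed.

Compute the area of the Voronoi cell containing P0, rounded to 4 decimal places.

Area of P0's cell: 71.3928

1. box [0,34]×[0,29]: [(0, 0) (34, 0) (34, 29) (0, 29)]
2. ⊥bis P0·P1 via (13.05,12.33): [(0, 4.9553) (34, 24.1691) (34, 29) (0, 29)]  |A|=490.8857
3. ⊥bis P0·P2 via (10.68,18.48): [(0, 18.1206) (0, 4.9553) (24.772, 18.9543)]  |A|=163.0653
4. ⊥bis P0·P3 via (12.135,20.38): [(16.9852, 18.6922) (0, 18.1206) (0, 4.9553) (21.5174, 17.115)]  |A|=156.3308
5. ⊥bis P0·P4 via (7.685,13): [(16.9852, 18.6922) (1.9326, 18.1856) (10.2091, 10.7246) (21.5174, 17.115)]  |A|=81.6492
6. ⊥bis P0·P5 via (9.165,13.615): [(16.9852, 18.6922) (1.9326, 18.1856) (3.3002, 16.9528) (12.2336, 11.8686) (21.5174, 17.115)]  |A|=71.3928
7. canonical 5-gon: [(16.9852, 18.6922) (1.9326, 18.1856) (3.3002, 16.9528) (12.2336, 11.8686) (21.5174, 17.115)]
8. shoelace: 71.3928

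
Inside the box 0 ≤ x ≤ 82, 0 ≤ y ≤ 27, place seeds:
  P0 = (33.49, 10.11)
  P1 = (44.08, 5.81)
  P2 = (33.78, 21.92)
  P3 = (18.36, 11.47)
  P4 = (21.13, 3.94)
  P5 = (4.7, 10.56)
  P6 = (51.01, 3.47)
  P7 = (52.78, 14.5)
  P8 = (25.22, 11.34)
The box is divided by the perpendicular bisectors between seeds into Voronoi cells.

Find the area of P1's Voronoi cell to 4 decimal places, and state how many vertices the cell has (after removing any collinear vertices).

1. box [0,82]×[0,27]: [(0, 0) (82, 0) (82, 27) (0, 27)]
2. ⊥bis P1·P0 via (38.785,7.96): [(35.5529, 0) (82, 0) (82, 27) (46.5161, 27)]  |A|=1106.069
3. ⊥bis P1·P2 via (38.93,13.865): [(41.9725, 15.8103) (35.5529, 0) (82, 0) (82, 27) (59.4742, 27)]  |A|=1033.5702
4. ⊥bis P1·P3 via (31.22,8.64): [(41.9725, 15.8103) (35.5529, 0) (82, 0) (82, 27) (59.4742, 27)]  |A|=1033.5702
5. ⊥bis P1·P4 via (32.605,4.875): [(41.9725, 15.8103) (35.5529, 0) (82, 0) (82, 27) (59.4742, 27)]  |A|=1033.5702
6. ⊥bis P1·P5 via (24.39,8.185): [(41.9725, 15.8103) (35.5529, 0) (82, 0) (82, 27) (59.4742, 27)]  |A|=1033.5702
7. ⊥bis P1·P6 via (47.545,4.64): [(53.8895, 23.4294) (41.9725, 15.8103) (35.5529, 0) (45.9782, 0)]  |A|=191.8787
8. ⊥bis P1·P7 via (48.43,10.155): [(49.1603, 9.4238) (42.4661, 16.1258) (41.9725, 15.8103) (35.5529, 0) (45.9782, 0)]  |A|=129.1529
9. ⊥bis P1·P8 via (34.65,8.575): [(49.1603, 9.4238) (42.4661, 16.1258) (41.9725, 15.8103) (35.5529, 0) (45.9782, 0)]  |A|=129.1529
10. canonical 5-gon: [(49.1603, 9.4238) (42.4661, 16.1258) (41.9725, 15.8103) (35.5529, 0) (45.9782, 0)]
11. shoelace: 129.1529

Area of P1's cell: 129.1529 (5 vertices)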